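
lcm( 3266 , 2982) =68586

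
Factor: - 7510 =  - 2^1 * 5^1 * 751^1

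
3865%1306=1253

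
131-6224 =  - 6093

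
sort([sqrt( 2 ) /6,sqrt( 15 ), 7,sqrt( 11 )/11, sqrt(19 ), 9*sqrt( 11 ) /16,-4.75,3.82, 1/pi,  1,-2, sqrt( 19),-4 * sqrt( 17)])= [ - 4*sqrt(17),-4.75,  -  2, sqrt( 2)/6,sqrt( 11)/11,1/pi , 1,9*sqrt (11 ) /16,3.82,sqrt(15),  sqrt( 19 ), sqrt (19 ),7 ]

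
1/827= 1/827 = 0.00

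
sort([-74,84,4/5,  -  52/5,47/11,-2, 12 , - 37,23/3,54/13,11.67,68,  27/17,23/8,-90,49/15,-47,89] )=[ - 90, - 74,- 47,-37,-52/5,-2, 4/5 , 27/17, 23/8,49/15, 54/13 , 47/11,23/3,11.67,12,68, 84,  89 ]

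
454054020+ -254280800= 199773220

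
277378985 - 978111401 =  - 700732416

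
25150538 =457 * 55034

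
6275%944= 611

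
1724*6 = 10344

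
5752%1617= 901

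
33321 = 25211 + 8110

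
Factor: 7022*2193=15399246  =  2^1 * 3^1*17^1*43^1 * 3511^1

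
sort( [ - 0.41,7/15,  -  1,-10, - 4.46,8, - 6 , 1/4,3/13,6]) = [ - 10, - 6 , - 4.46, - 1, - 0.41, 3/13,1/4,7/15,6 , 8 ]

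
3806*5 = 19030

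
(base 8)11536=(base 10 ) 4958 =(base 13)2345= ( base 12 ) 2A52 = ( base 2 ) 1001101011110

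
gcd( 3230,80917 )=1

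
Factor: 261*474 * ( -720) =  - 2^5*3^5 * 5^1*29^1*79^1= -89074080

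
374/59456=187/29728= 0.01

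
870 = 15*58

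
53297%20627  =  12043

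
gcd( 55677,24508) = 1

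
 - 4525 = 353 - 4878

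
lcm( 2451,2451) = 2451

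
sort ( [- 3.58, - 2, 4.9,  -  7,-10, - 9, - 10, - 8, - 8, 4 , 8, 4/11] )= [-10, - 10,-9 ,  -  8,  -  8, - 7, -3.58,-2, 4/11,  4,4.9,8]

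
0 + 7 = 7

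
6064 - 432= 5632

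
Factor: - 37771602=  - 2^1*3^1*11^2*  52027^1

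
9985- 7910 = 2075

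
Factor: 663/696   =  221/232 = 2^(- 3 )*13^1* 17^1*29^( - 1)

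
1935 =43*45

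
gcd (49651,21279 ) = 7093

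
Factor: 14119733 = 73^1*127^1*1523^1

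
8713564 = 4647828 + 4065736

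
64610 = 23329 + 41281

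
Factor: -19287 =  - 3^2*2143^1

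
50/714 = 25/357= 0.07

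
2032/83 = 24 + 40/83 =24.48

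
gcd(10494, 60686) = 2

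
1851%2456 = 1851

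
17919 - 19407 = - 1488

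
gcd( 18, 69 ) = 3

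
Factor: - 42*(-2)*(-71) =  - 2^2*3^1*7^1*71^1 = -5964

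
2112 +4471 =6583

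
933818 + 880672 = 1814490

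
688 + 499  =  1187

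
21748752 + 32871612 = 54620364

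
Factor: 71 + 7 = 2^1*3^1*13^1 =78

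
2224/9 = 2224/9 = 247.11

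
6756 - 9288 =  - 2532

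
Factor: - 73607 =-73607^1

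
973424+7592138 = 8565562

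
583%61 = 34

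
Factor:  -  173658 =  - 2^1*3^1* 103^1*281^1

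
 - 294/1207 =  - 1 + 913/1207 = - 0.24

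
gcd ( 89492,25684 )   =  4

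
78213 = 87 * 899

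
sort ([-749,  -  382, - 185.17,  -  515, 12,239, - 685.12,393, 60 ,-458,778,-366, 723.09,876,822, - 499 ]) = [ - 749, - 685.12, - 515, - 499, - 458,-382, - 366, - 185.17,12,60,239,393,723.09,778, 822,  876] 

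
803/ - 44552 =  -  1 + 43749/44552 = -0.02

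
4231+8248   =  12479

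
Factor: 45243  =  3^2*11^1*457^1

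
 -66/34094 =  - 33/17047   =  -0.00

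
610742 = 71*8602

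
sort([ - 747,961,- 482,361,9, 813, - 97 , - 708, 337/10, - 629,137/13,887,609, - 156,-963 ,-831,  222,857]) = [ - 963,-831, - 747, - 708, - 629,-482, - 156, - 97,9 , 137/13,337/10, 222,361,609,813, 857,887,961] 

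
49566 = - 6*( - 8261)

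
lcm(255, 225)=3825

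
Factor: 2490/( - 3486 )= - 5^1*7^( - 1 ) = -5/7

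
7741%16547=7741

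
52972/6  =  26486/3 = 8828.67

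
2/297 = 2/297 = 0.01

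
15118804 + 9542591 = 24661395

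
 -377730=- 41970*9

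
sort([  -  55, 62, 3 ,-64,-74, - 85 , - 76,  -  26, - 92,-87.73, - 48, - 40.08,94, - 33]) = [ - 92, - 87.73,  -  85, - 76, - 74,-64, - 55,-48,-40.08, - 33 ,- 26, 3, 62 , 94] 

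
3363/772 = 4 + 275/772 =4.36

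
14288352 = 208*68694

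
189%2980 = 189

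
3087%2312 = 775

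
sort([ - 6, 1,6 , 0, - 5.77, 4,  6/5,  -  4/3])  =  [ - 6, - 5.77, - 4/3, 0,1, 6/5, 4, 6 ] 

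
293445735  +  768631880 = 1062077615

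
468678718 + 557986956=1026665674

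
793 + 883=1676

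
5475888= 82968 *66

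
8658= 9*962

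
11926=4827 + 7099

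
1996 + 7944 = 9940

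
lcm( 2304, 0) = 0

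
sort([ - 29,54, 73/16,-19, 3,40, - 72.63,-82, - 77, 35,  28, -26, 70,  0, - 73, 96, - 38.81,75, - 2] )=[ - 82,-77, - 73,  -  72.63, - 38.81, - 29 , - 26,-19, - 2,0,3 , 73/16, 28,35, 40, 54,  70, 75,96 ] 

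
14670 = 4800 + 9870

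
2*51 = 102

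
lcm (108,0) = 0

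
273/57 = 4 + 15/19 = 4.79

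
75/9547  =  75/9547 = 0.01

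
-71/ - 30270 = 71/30270 = 0.00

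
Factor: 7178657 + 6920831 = 14099488= 2^5*13^1*33893^1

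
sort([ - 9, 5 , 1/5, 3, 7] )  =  [ - 9, 1/5, 3, 5,7] 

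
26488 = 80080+-53592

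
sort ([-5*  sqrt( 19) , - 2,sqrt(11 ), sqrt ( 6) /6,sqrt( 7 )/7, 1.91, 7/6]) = [ - 5*sqrt( 19) ,-2,sqrt( 7) /7, sqrt( 6 ) /6,7/6, 1.91,sqrt( 11) ] 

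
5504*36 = 198144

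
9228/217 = 9228/217 =42.53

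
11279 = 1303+9976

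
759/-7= - 759/7 = - 108.43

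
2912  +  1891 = 4803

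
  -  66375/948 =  - 71+311/316= - 70.02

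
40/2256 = 5/282 = 0.02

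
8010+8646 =16656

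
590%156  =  122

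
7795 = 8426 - 631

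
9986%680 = 466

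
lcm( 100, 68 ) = 1700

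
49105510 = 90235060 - 41129550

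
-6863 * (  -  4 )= 27452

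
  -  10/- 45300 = 1/4530 = 0.00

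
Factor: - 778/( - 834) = 3^( - 1 )*139^(-1 )*389^1 = 389/417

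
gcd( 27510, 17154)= 6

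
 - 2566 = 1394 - 3960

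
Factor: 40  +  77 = 3^2*13^1 = 117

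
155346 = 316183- 160837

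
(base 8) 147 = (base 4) 1213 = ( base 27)3m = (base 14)75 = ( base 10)103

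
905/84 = 10+65/84=10.77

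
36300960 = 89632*405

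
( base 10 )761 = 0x2f9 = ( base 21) 1F5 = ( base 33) n2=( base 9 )1035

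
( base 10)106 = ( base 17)64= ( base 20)56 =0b1101010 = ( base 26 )42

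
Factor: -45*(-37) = 1665 = 3^2*5^1*37^1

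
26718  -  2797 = 23921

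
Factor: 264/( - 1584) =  - 1/6 = - 2^ ( - 1)*3^(-1) 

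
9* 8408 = 75672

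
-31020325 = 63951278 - 94971603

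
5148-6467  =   - 1319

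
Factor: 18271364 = 2^2*4567841^1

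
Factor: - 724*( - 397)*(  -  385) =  - 2^2*5^1*7^1*11^1*181^1*397^1 =-110659780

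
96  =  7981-7885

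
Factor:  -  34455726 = -2^1*3^3*  587^1*1087^1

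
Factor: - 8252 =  - 2^2*2063^1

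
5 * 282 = 1410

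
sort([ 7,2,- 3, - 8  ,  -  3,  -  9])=[ - 9, - 8,-3, - 3,2,7]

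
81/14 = 5 + 11/14=5.79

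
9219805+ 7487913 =16707718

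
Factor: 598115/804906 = 2^( - 1)*3^( - 2)*5^1*  7^1*23^1 * 97^( - 1)*461^( - 1 )*743^1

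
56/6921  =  56/6921=0.01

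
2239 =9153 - 6914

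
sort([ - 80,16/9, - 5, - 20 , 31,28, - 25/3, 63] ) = [-80, - 20,-25/3, - 5,16/9,  28,31,63 ] 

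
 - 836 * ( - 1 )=836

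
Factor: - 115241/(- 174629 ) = 163/247  =  13^(  -  1)* 19^( - 1)*163^1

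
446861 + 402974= 849835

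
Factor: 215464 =2^3*23^1*1171^1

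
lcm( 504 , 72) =504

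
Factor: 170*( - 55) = -2^1*5^2*11^1 * 17^1 = - 9350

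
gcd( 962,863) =1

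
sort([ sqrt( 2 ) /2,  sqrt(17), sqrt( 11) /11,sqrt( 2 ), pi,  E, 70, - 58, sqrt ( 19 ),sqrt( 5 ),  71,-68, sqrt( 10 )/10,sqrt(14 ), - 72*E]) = [ - 72*E, - 68, - 58,sqrt (11 ) /11, sqrt(  10)/10, sqrt( 2)/2,  sqrt ( 2), sqrt( 5 ), E, pi, sqrt( 14),  sqrt ( 17),sqrt( 19 ), 70, 71 ] 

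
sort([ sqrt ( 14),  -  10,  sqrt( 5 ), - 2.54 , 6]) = [  -  10,- 2.54, sqrt( 5 ),sqrt( 14), 6]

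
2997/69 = 43 + 10/23 = 43.43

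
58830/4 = 14707+1/2 = 14707.50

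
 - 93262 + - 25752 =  - 119014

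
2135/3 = 711 + 2/3 = 711.67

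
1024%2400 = 1024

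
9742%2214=886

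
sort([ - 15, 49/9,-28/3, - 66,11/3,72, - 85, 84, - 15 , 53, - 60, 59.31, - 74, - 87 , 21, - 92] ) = [ - 92, - 87,-85, - 74, - 66, - 60, - 15,-15, - 28/3,11/3, 49/9, 21,  53,59.31 , 72, 84]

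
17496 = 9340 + 8156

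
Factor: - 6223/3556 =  - 2^ ( - 2)*7^1 = - 7/4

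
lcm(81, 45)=405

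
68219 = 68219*1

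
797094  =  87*9162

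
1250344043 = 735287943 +515056100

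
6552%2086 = 294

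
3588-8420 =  - 4832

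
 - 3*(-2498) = 7494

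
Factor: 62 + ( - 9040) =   -  2^1 *67^2= - 8978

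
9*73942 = 665478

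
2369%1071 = 227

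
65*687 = 44655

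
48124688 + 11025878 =59150566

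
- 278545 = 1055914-1334459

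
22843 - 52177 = - 29334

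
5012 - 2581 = 2431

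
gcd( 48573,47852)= 7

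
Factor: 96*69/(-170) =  - 2^4 *3^2*5^( - 1)*17^(-1)*23^1 = -3312/85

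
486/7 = 69 + 3/7= 69.43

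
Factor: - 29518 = -2^1* 14759^1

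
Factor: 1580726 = 2^1*7^1* 112909^1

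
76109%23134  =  6707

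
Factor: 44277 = 3^1*14759^1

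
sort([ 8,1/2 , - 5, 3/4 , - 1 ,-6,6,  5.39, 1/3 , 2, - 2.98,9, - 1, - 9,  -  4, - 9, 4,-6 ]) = [ - 9, -9,-6,-6, - 5, - 4, - 2.98, - 1 , - 1,1/3, 1/2 , 3/4,2,4 , 5.39,6,8,9] 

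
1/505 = 1/505 =0.00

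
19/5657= 19/5657 =0.00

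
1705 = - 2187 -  - 3892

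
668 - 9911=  - 9243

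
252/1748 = 63/437 = 0.14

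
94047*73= 6865431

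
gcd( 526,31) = 1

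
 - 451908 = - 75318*6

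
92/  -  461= - 92/461 = - 0.20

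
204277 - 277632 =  - 73355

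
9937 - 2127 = 7810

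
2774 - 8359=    - 5585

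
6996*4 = 27984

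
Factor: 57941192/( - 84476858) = -2^2 * 3889^ (- 1) * 10861^( - 1)*7242649^1 = -28970596/42238429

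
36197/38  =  36197/38  =  952.55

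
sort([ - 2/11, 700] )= [ - 2/11, 700] 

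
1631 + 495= 2126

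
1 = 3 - 2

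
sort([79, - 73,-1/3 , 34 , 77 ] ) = [ - 73, -1/3,34,77,79 ]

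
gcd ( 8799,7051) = 1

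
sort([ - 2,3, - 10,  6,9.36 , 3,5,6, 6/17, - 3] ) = [ - 10, - 3,-2,6/17  ,  3, 3, 5, 6, 6 , 9.36]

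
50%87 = 50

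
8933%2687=872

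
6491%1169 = 646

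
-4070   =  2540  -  6610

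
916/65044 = 229/16261 = 0.01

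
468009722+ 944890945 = 1412900667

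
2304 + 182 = 2486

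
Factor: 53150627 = 83^1*640369^1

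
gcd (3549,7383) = 3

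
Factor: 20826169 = 7^1*13^1 *228859^1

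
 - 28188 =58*(-486)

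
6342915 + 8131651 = 14474566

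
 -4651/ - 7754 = 4651/7754 = 0.60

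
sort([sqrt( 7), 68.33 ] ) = [ sqrt(7),68.33]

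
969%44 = 1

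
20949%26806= 20949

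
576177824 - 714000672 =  - 137822848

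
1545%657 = 231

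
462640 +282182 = 744822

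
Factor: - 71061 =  - 3^1*23687^1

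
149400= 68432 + 80968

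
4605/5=921 = 921.00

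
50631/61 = 830  +  1/61  =  830.02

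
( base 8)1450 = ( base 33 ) og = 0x328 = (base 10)808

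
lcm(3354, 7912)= 308568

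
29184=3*9728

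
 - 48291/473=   -  48291/473 = - 102.10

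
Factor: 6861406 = 2^1*23^1*149161^1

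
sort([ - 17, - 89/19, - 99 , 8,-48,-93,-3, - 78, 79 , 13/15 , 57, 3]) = [ - 99, - 93, - 78, -48, - 17, - 89/19, - 3, 13/15,3,  8, 57, 79 ]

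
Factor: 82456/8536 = 97^( - 1 )*937^1 = 937/97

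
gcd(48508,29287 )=1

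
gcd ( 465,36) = 3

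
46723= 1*46723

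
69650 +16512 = 86162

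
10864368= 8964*1212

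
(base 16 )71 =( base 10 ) 113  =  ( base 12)95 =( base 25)4D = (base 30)3n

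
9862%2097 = 1474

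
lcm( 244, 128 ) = 7808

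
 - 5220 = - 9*580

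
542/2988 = 271/1494 = 0.18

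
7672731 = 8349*919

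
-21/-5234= 21/5234  =  0.00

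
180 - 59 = 121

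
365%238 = 127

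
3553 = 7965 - 4412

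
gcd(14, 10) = 2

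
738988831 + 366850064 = 1105838895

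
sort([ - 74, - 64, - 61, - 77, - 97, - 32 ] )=[ - 97, - 77,  -  74, - 64, - 61, - 32] 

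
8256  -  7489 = 767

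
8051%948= 467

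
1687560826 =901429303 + 786131523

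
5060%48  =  20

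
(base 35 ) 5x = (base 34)64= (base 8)320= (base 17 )c4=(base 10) 208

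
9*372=3348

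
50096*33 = 1653168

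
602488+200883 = 803371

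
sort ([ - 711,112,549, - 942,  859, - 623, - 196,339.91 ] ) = [ - 942, - 711,-623, - 196,112,  339.91,549,859 ]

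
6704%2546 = 1612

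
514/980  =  257/490 = 0.52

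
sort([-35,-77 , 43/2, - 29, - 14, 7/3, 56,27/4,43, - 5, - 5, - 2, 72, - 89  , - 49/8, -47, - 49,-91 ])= [ - 91,-89, - 77, - 49, - 47, - 35, - 29, - 14, - 49/8, - 5, - 5, - 2, 7/3,27/4, 43/2, 43,56, 72]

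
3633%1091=360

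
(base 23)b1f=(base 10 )5857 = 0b1011011100001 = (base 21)d5j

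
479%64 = 31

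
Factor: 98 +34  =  2^2*3^1*11^1 =132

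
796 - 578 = 218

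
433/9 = 433/9 = 48.11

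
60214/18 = 3345 + 2/9= 3345.22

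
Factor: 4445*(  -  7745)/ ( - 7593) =3^ (-1 )*5^2*7^1*  127^1*1549^1*2531^( -1) =34426525/7593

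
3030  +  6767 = 9797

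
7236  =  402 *18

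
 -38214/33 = -1158=- 1158.00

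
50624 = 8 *6328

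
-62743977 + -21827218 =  - 84571195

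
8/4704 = 1/588 = 0.00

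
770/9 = 770/9= 85.56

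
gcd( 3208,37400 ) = 8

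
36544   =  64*571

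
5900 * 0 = 0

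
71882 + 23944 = 95826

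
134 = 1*134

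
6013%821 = 266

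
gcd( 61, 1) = 1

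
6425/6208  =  1 + 217/6208 = 1.03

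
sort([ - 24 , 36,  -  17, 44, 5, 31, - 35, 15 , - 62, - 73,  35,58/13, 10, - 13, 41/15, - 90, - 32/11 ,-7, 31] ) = [-90,-73, -62,-35,-24, - 17, - 13 ,-7,-32/11, 41/15, 58/13, 5,10, 15,31,  31, 35 , 36,  44 ]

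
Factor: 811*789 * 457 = 3^1*263^1*457^1*811^1 = 292424703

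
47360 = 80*592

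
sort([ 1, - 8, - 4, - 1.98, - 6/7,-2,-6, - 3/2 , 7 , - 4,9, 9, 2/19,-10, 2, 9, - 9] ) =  [ - 10,-9, - 8, -6,-4, - 4, - 2, - 1.98 , - 3/2, - 6/7, 2/19, 1, 2, 7, 9, 9,9] 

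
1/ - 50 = -1 + 49/50 = - 0.02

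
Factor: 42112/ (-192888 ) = - 2^4*3^(- 3 )*7^1*19^(- 1 )= -  112/513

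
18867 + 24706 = 43573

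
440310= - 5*( - 88062 ) 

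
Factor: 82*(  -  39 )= - 2^1*3^1 * 13^1*41^1 = -  3198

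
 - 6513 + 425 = -6088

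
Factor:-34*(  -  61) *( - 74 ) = -2^2 * 17^1*37^1 *61^1= - 153476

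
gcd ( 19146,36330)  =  6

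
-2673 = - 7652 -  - 4979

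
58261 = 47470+10791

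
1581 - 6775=- 5194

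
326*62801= 20473126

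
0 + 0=0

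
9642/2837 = 3+1131/2837 = 3.40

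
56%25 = 6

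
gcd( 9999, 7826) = 1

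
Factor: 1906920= 2^3*3^2* 5^1*5297^1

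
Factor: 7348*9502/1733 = 69820696/1733 = 2^3*11^1*167^1*1733^( - 1)*4751^1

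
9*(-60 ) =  - 540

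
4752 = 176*27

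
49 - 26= 23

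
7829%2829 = 2171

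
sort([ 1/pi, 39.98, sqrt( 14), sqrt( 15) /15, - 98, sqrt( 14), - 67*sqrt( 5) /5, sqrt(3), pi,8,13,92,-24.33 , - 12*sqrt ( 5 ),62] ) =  [ - 98, - 67*sqrt( 5) /5,-12*sqrt( 5 ), - 24.33,sqrt(15)/15, 1/pi, sqrt(3 ), pi, sqrt(14),sqrt(14), 8, 13, 39.98,62, 92]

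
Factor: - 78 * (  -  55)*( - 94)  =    -  2^2 * 3^1 * 5^1*11^1*13^1 * 47^1 = - 403260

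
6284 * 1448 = 9099232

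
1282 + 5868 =7150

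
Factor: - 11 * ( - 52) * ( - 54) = - 2^3*3^3*11^1*13^1 = - 30888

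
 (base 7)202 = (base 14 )72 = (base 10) 100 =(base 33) 31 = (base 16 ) 64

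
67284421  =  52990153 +14294268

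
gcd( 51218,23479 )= 1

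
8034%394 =154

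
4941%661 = 314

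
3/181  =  3/181=0.02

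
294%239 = 55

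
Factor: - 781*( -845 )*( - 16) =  - 10559120 = -  2^4*5^1  *  11^1*13^2*71^1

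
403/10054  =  403/10054 = 0.04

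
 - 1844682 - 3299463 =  - 5144145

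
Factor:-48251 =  - 7^1 *61^1*113^1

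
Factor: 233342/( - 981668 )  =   - 2^( - 1)*17^1*6863^1 * 245417^( - 1) = - 116671/490834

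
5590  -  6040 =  - 450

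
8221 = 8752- 531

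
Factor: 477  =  3^2*53^1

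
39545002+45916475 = 85461477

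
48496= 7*6928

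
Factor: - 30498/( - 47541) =2^1*17^1*53^( -1)= 34/53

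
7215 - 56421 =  - 49206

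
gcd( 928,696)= 232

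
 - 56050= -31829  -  24221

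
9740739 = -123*(  -  79193)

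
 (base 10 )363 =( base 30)C3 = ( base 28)CR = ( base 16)16b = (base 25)ed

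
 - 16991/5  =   - 16991/5 = -  3398.20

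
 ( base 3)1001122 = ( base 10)773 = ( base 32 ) O5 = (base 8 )1405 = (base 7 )2153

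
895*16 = 14320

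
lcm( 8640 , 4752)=95040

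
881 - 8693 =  - 7812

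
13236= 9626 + 3610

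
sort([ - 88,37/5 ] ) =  [  -  88, 37/5]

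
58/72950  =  29/36475=0.00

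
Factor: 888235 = 5^1*177647^1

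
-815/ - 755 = 1 + 12/151 = 1.08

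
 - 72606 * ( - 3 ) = 217818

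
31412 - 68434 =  - 37022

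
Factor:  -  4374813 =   -  3^1*31^1 * 47041^1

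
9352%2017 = 1284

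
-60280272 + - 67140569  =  -127420841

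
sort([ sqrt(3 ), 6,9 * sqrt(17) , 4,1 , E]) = [ 1, sqrt( 3 ),E,4,  6, 9*sqrt( 17)]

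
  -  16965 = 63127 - 80092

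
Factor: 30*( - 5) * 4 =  - 600 = - 2^3*3^1*5^2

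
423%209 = 5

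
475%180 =115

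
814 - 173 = 641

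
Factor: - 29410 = -2^1 * 5^1*17^1*173^1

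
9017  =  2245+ 6772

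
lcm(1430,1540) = 20020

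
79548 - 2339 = 77209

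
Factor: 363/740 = 2^(- 2 ) * 3^1*5^ ( - 1)*11^2*37^( - 1)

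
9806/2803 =3+1397/2803=3.50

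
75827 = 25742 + 50085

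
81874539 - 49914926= 31959613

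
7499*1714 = 12853286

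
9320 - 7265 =2055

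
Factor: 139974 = 2^1*3^1*41^1*569^1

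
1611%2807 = 1611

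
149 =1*149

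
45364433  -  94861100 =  - 49496667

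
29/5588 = 29/5588 = 0.01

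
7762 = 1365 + 6397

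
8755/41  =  8755/41 = 213.54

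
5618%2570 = 478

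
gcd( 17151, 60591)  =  3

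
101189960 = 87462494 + 13727466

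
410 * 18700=7667000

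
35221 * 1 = 35221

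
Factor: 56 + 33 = 89^1 =89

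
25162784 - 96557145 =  - 71394361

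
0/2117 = 0 = 0.00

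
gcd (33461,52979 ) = 1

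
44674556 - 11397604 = 33276952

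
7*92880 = 650160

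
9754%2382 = 226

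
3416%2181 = 1235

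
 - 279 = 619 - 898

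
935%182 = 25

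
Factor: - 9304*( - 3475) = 32331400 = 2^3*5^2*139^1*1163^1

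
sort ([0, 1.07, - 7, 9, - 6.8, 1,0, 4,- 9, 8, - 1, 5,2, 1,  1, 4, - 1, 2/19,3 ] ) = [ - 9, - 7,  -  6.8 , - 1,-1, 0 , 0,  2/19, 1, 1, 1,  1.07,2, 3,  4,4, 5, 8,9] 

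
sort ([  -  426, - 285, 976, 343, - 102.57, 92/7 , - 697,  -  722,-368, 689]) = [  -  722, - 697, - 426,- 368, -285,-102.57, 92/7, 343, 689, 976 ] 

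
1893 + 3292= 5185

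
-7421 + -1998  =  -9419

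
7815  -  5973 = 1842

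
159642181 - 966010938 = -806368757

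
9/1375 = 9/1375= 0.01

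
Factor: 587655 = 3^4 * 5^1*1451^1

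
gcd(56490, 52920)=210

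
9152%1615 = 1077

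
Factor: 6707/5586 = 353/294= 2^(  -  1 )*3^(-1)*7^( - 2)* 353^1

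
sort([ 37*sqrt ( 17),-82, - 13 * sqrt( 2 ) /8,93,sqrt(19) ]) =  [  -  82 , - 13*sqrt(2)/8,sqrt(19),93,37*sqrt(17)]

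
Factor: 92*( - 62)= -5704 = - 2^3*23^1*31^1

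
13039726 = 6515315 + 6524411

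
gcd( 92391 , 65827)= 1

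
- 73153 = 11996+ - 85149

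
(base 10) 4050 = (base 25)6C0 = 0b111111010010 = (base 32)3UI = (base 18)C90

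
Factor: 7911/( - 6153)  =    -  9/7 = - 3^2*7^( - 1)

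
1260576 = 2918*432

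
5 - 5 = 0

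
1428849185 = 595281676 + 833567509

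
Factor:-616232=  - 2^3*77029^1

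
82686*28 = 2315208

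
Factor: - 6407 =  - 43^1*149^1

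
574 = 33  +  541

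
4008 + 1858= 5866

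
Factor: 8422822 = 2^1 * 79^1*53309^1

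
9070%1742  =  360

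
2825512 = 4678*604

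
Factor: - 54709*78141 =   -  3^1*7^1 * 61^2*54709^1  =  - 4275015969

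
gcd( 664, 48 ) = 8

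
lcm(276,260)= 17940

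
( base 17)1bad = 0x2053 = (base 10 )8275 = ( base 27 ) B9D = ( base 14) 3031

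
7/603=7/603=0.01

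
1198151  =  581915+616236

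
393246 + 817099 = 1210345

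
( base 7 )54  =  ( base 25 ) 1e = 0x27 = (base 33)16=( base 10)39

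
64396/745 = 64396/745 = 86.44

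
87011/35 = 2486 + 1/35 =2486.03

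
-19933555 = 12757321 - 32690876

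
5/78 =5/78 = 0.06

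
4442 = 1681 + 2761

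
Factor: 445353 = 3^1*29^1*5119^1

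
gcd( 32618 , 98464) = 2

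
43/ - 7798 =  - 43/7798 = -0.01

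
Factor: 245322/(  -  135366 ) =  - 3^2*59^1*293^( - 1) = - 531/293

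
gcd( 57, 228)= 57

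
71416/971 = 73 + 533/971= 73.55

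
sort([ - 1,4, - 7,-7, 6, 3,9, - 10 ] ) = [ - 10,-7, - 7, - 1,3,4, 6, 9 ] 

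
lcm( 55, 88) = 440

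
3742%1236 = 34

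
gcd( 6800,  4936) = 8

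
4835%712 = 563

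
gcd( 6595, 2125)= 5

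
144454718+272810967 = 417265685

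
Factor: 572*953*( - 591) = -2^2 * 3^1 * 11^1*13^1*197^1*953^1 = - 322163556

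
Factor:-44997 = - 3^1*53^1*283^1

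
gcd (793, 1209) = 13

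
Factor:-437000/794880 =- 2^( - 5 ) * 3^ (- 3 ) * 5^2*19^1= -475/864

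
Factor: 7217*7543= 54437831=7^1*19^1*397^1*1031^1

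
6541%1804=1129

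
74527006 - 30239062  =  44287944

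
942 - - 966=1908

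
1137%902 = 235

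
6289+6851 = 13140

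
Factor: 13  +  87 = 100 = 2^2*5^2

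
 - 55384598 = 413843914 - 469228512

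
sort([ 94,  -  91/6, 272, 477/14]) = [ - 91/6, 477/14,94 , 272] 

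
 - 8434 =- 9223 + 789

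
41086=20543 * 2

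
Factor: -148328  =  -2^3*18541^1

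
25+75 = 100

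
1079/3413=1079/3413=0.32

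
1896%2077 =1896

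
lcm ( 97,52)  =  5044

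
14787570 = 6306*2345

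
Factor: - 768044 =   -  2^2*157^1*1223^1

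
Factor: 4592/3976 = 2^1*41^1*71^( - 1) = 82/71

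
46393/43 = 46393/43 = 1078.91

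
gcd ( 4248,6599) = 1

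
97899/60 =32633/20 = 1631.65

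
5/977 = 5/977 = 0.01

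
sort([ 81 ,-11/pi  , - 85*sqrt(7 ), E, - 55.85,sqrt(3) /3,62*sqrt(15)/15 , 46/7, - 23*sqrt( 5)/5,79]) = [  -  85 * sqrt(7), - 55.85, - 23*sqrt(5) /5, - 11/pi, sqrt(3)/3 , E,  46/7, 62*sqrt(15)/15,79, 81 ]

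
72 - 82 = -10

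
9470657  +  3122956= 12593613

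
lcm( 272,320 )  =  5440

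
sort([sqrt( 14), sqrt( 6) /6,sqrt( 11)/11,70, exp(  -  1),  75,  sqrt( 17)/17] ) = [sqrt(17 )/17,sqrt(11)/11, exp(  -  1), sqrt( 6)/6,sqrt ( 14) , 70, 75]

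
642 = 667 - 25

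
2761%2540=221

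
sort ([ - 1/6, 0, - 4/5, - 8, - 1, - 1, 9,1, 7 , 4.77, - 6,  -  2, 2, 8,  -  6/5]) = [ - 8, - 6,- 2, - 6/5, - 1, - 1, - 4/5,- 1/6, 0, 1,2,4.77, 7, 8,9]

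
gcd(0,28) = 28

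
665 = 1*665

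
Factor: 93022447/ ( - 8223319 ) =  - 7^1*13^( - 1)*47^1*101^(-1 )*337^1*839^1*6263^( - 1) 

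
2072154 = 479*4326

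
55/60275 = 11/12055=0.00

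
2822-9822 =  - 7000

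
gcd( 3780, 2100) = 420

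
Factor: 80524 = 2^2 *41^1*491^1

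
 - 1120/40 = - 28 = - 28.00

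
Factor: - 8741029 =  - 11^1*127^1*6257^1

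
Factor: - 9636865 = - 5^1*7^1 *275339^1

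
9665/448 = 21 + 257/448 = 21.57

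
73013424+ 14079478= 87092902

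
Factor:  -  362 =-2^1  *181^1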